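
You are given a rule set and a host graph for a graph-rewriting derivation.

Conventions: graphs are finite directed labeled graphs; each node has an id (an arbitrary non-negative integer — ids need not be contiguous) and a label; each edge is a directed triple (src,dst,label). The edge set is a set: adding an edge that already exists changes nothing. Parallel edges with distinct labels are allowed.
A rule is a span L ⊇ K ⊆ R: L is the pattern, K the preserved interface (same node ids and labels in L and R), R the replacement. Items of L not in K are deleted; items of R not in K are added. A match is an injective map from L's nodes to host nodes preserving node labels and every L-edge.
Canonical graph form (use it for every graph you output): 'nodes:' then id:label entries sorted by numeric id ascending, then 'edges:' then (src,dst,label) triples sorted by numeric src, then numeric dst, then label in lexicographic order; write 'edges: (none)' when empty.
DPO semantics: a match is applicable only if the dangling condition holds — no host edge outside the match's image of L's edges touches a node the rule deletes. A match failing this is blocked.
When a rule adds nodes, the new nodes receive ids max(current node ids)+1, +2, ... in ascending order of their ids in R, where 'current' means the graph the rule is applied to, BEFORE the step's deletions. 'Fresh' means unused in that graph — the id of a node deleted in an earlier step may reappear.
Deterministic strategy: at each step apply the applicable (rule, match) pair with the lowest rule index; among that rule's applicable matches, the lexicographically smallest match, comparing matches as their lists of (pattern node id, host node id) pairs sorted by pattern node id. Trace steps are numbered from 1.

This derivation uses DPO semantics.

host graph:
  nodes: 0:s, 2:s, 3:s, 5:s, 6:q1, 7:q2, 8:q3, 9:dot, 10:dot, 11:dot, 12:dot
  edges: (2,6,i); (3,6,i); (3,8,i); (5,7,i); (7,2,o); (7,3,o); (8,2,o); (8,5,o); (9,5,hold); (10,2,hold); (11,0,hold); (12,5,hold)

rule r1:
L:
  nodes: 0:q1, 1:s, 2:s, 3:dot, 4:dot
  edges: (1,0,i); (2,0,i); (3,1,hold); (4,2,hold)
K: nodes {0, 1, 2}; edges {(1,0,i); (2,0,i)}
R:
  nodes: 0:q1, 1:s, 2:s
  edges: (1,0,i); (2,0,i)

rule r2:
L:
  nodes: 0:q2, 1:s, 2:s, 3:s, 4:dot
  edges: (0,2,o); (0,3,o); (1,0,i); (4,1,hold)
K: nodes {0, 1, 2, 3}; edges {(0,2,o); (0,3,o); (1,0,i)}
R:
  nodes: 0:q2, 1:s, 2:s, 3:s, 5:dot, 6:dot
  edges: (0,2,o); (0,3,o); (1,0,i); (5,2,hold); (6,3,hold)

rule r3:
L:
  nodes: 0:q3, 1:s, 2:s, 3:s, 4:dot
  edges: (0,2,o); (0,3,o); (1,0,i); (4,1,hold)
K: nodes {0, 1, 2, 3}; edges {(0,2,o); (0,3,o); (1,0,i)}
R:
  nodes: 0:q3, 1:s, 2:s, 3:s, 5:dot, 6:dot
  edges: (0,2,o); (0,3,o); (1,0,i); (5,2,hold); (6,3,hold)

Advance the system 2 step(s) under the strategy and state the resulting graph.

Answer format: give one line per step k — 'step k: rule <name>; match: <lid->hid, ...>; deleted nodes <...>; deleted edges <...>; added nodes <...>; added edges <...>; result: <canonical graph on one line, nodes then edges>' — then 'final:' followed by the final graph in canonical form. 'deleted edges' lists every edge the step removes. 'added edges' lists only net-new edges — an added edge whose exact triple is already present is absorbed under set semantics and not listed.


step 1: rule r2; match: 0->7, 1->5, 2->2, 3->3, 4->9; deleted nodes 9; deleted edges (9,5,hold); added nodes 13, 14; added edges (13,2,hold); (14,3,hold); result: nodes: 0:s, 2:s, 3:s, 5:s, 6:q1, 7:q2, 8:q3, 10:dot, 11:dot, 12:dot, 13:dot, 14:dot edges: (2,6,i); (3,6,i); (3,8,i); (5,7,i); (7,2,o); (7,3,o); (8,2,o); (8,5,o); (10,2,hold); (11,0,hold); (12,5,hold); (13,2,hold); (14,3,hold)
step 2: rule r1; match: 0->6, 1->2, 2->3, 3->10, 4->14; deleted nodes 10, 14; deleted edges (10,2,hold); (14,3,hold); added nodes (none); added edges (none); result: nodes: 0:s, 2:s, 3:s, 5:s, 6:q1, 7:q2, 8:q3, 11:dot, 12:dot, 13:dot edges: (2,6,i); (3,6,i); (3,8,i); (5,7,i); (7,2,o); (7,3,o); (8,2,o); (8,5,o); (11,0,hold); (12,5,hold); (13,2,hold)
final:
nodes: 0:s, 2:s, 3:s, 5:s, 6:q1, 7:q2, 8:q3, 11:dot, 12:dot, 13:dot
edges: (2,6,i); (3,6,i); (3,8,i); (5,7,i); (7,2,o); (7,3,o); (8,2,o); (8,5,o); (11,0,hold); (12,5,hold); (13,2,hold)


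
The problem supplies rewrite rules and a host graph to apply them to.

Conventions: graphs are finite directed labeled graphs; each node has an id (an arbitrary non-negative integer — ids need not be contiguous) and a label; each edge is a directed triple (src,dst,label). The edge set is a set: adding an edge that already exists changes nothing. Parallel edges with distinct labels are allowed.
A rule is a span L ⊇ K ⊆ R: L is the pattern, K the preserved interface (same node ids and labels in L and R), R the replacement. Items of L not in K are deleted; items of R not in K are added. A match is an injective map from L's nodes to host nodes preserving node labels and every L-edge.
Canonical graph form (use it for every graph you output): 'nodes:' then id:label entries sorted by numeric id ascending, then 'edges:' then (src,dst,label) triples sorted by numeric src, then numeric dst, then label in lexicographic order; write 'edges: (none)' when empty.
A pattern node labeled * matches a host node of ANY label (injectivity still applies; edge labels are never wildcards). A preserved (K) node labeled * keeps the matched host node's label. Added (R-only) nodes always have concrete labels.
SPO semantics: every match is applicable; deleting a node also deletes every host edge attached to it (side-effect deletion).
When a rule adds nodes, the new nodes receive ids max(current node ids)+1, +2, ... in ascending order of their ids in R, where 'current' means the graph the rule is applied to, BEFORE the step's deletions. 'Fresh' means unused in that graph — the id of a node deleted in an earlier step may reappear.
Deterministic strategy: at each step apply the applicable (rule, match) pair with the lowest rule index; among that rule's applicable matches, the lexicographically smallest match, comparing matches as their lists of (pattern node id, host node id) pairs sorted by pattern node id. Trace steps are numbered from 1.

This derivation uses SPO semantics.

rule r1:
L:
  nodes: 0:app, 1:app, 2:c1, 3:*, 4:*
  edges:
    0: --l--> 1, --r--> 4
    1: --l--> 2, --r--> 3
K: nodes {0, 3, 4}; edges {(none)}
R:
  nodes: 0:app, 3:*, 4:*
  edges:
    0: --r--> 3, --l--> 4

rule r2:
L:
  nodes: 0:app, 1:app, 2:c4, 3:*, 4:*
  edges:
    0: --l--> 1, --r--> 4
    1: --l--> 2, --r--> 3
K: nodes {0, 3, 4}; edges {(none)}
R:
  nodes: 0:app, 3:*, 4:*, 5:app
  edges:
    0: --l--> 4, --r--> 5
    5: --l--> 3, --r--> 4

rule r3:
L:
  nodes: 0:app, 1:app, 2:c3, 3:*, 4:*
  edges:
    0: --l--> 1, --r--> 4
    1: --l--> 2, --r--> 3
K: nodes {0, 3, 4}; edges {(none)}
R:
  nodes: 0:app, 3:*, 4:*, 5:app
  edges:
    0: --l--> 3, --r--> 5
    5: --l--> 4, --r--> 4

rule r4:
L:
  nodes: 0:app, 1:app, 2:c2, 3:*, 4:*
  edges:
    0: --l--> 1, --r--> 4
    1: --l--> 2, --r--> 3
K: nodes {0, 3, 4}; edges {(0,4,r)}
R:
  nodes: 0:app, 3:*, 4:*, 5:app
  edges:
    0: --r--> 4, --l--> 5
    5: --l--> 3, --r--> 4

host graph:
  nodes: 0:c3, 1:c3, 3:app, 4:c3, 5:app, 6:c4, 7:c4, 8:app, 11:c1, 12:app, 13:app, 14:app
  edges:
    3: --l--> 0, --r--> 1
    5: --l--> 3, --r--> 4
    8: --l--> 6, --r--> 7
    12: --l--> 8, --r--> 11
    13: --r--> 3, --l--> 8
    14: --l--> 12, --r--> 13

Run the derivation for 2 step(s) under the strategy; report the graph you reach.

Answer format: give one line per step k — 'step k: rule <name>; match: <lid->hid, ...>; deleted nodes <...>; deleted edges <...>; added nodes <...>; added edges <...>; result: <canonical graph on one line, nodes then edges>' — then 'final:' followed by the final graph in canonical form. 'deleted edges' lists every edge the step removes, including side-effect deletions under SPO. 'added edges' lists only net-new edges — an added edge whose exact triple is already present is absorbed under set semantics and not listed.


step 1: rule r2; match: 0->12, 1->8, 2->6, 3->7, 4->11; deleted nodes 6, 8; deleted edges (8,6,l); (8,7,r); (12,8,l); (12,11,r); (13,8,l); added nodes 15; added edges (12,11,l); (12,15,r); (15,7,l); (15,11,r); result: nodes: 0:c3, 1:c3, 3:app, 4:c3, 5:app, 7:c4, 11:c1, 12:app, 13:app, 14:app, 15:app edges: (3,0,l); (3,1,r); (5,3,l); (5,4,r); (12,11,l); (12,15,r); (13,3,r); (14,12,l); (14,13,r); (15,7,l); (15,11,r)
step 2: rule r1; match: 0->14, 1->12, 2->11, 3->15, 4->13; deleted nodes 11, 12; deleted edges (12,11,l); (12,15,r); (14,12,l); (14,13,r); (15,11,r); added nodes (none); added edges (14,13,l); (14,15,r); result: nodes: 0:c3, 1:c3, 3:app, 4:c3, 5:app, 7:c4, 13:app, 14:app, 15:app edges: (3,0,l); (3,1,r); (5,3,l); (5,4,r); (13,3,r); (14,13,l); (14,15,r); (15,7,l)
final:
nodes: 0:c3, 1:c3, 3:app, 4:c3, 5:app, 7:c4, 13:app, 14:app, 15:app
edges: (3,0,l); (3,1,r); (5,3,l); (5,4,r); (13,3,r); (14,13,l); (14,15,r); (15,7,l)


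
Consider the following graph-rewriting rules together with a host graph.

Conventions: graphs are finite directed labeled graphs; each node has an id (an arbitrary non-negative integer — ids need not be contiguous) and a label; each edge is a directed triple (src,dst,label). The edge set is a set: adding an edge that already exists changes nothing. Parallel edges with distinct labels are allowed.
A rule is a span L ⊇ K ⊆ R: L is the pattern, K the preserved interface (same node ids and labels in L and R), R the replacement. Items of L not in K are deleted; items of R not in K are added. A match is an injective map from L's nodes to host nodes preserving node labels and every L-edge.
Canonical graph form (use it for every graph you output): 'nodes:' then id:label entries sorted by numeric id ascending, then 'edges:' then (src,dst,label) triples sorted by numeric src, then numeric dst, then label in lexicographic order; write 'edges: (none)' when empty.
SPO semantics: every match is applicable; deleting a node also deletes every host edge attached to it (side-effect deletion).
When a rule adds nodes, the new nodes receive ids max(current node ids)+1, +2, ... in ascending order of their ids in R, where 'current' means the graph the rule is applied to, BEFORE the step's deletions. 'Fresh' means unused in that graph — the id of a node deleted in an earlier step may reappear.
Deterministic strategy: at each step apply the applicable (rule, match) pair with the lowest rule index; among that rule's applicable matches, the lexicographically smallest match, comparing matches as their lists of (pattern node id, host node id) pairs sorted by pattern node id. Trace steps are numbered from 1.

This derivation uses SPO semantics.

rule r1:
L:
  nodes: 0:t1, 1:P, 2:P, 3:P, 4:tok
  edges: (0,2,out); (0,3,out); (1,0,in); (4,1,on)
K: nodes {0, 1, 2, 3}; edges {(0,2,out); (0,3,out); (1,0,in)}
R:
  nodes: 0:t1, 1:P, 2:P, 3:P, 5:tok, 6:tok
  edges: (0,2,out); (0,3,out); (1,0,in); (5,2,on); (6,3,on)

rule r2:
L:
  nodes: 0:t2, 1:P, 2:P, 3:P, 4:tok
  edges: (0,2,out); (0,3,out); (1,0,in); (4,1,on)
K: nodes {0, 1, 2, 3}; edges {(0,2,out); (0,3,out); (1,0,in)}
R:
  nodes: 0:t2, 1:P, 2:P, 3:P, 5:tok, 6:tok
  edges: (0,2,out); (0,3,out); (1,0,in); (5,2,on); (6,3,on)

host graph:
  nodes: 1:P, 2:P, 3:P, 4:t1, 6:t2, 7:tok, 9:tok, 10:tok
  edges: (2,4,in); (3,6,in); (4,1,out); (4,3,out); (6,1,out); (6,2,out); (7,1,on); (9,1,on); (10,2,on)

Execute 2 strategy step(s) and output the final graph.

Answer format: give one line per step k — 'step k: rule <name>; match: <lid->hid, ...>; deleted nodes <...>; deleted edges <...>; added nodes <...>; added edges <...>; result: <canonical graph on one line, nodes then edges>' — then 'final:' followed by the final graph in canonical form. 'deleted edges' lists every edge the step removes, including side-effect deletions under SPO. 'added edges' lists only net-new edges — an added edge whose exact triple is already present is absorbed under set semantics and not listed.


step 1: rule r1; match: 0->4, 1->2, 2->1, 3->3, 4->10; deleted nodes 10; deleted edges (10,2,on); added nodes 11, 12; added edges (11,1,on); (12,3,on); result: nodes: 1:P, 2:P, 3:P, 4:t1, 6:t2, 7:tok, 9:tok, 11:tok, 12:tok edges: (2,4,in); (3,6,in); (4,1,out); (4,3,out); (6,1,out); (6,2,out); (7,1,on); (9,1,on); (11,1,on); (12,3,on)
step 2: rule r2; match: 0->6, 1->3, 2->1, 3->2, 4->12; deleted nodes 12; deleted edges (12,3,on); added nodes 13, 14; added edges (13,1,on); (14,2,on); result: nodes: 1:P, 2:P, 3:P, 4:t1, 6:t2, 7:tok, 9:tok, 11:tok, 13:tok, 14:tok edges: (2,4,in); (3,6,in); (4,1,out); (4,3,out); (6,1,out); (6,2,out); (7,1,on); (9,1,on); (11,1,on); (13,1,on); (14,2,on)
final:
nodes: 1:P, 2:P, 3:P, 4:t1, 6:t2, 7:tok, 9:tok, 11:tok, 13:tok, 14:tok
edges: (2,4,in); (3,6,in); (4,1,out); (4,3,out); (6,1,out); (6,2,out); (7,1,on); (9,1,on); (11,1,on); (13,1,on); (14,2,on)


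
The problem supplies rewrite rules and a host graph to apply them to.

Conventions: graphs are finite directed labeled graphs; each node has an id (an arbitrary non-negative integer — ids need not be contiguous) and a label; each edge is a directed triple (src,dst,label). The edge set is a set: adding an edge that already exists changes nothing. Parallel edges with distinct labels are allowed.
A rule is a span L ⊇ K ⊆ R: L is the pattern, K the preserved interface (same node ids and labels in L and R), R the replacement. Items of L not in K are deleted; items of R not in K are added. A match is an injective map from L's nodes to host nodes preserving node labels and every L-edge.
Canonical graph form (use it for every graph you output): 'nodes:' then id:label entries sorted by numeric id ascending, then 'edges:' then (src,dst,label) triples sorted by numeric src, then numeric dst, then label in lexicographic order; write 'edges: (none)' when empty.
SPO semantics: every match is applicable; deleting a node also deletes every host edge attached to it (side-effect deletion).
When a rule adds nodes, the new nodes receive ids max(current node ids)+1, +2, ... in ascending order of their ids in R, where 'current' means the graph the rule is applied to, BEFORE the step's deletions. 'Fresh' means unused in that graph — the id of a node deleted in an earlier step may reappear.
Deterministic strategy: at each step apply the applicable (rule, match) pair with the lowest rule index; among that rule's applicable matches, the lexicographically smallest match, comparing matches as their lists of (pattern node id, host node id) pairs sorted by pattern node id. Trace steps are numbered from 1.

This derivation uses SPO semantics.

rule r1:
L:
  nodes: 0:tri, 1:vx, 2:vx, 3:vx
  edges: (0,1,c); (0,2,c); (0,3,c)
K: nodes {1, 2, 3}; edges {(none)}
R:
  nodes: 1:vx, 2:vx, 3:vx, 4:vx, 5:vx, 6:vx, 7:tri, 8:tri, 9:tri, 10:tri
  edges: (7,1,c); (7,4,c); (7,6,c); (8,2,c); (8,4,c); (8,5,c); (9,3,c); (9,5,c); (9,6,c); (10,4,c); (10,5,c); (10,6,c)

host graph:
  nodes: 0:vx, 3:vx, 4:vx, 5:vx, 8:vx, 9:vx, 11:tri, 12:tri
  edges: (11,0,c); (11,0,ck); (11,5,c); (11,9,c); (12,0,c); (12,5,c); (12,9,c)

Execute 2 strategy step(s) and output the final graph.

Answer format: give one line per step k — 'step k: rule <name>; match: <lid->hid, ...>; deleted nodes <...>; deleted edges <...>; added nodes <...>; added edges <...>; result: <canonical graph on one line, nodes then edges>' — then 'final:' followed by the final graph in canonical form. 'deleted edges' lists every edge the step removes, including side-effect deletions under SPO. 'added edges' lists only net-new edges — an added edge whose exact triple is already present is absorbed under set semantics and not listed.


step 1: rule r1; match: 0->11, 1->0, 2->5, 3->9; deleted nodes 11; deleted edges (11,0,c); (11,0,ck); (11,5,c); (11,9,c); added nodes 13, 14, 15, 16, 17, 18, 19; added edges (16,0,c); (16,13,c); (16,15,c); (17,5,c); (17,13,c); (17,14,c); (18,9,c); (18,14,c); (18,15,c); (19,13,c); (19,14,c); (19,15,c); result: nodes: 0:vx, 3:vx, 4:vx, 5:vx, 8:vx, 9:vx, 12:tri, 13:vx, 14:vx, 15:vx, 16:tri, 17:tri, 18:tri, 19:tri edges: (12,0,c); (12,5,c); (12,9,c); (16,0,c); (16,13,c); (16,15,c); (17,5,c); (17,13,c); (17,14,c); (18,9,c); (18,14,c); (18,15,c); (19,13,c); (19,14,c); (19,15,c)
step 2: rule r1; match: 0->12, 1->0, 2->5, 3->9; deleted nodes 12; deleted edges (12,0,c); (12,5,c); (12,9,c); added nodes 20, 21, 22, 23, 24, 25, 26; added edges (23,0,c); (23,20,c); (23,22,c); (24,5,c); (24,20,c); (24,21,c); (25,9,c); (25,21,c); (25,22,c); (26,20,c); (26,21,c); (26,22,c); result: nodes: 0:vx, 3:vx, 4:vx, 5:vx, 8:vx, 9:vx, 13:vx, 14:vx, 15:vx, 16:tri, 17:tri, 18:tri, 19:tri, 20:vx, 21:vx, 22:vx, 23:tri, 24:tri, 25:tri, 26:tri edges: (16,0,c); (16,13,c); (16,15,c); (17,5,c); (17,13,c); (17,14,c); (18,9,c); (18,14,c); (18,15,c); (19,13,c); (19,14,c); (19,15,c); (23,0,c); (23,20,c); (23,22,c); (24,5,c); (24,20,c); (24,21,c); (25,9,c); (25,21,c); (25,22,c); (26,20,c); (26,21,c); (26,22,c)
final:
nodes: 0:vx, 3:vx, 4:vx, 5:vx, 8:vx, 9:vx, 13:vx, 14:vx, 15:vx, 16:tri, 17:tri, 18:tri, 19:tri, 20:vx, 21:vx, 22:vx, 23:tri, 24:tri, 25:tri, 26:tri
edges: (16,0,c); (16,13,c); (16,15,c); (17,5,c); (17,13,c); (17,14,c); (18,9,c); (18,14,c); (18,15,c); (19,13,c); (19,14,c); (19,15,c); (23,0,c); (23,20,c); (23,22,c); (24,5,c); (24,20,c); (24,21,c); (25,9,c); (25,21,c); (25,22,c); (26,20,c); (26,21,c); (26,22,c)


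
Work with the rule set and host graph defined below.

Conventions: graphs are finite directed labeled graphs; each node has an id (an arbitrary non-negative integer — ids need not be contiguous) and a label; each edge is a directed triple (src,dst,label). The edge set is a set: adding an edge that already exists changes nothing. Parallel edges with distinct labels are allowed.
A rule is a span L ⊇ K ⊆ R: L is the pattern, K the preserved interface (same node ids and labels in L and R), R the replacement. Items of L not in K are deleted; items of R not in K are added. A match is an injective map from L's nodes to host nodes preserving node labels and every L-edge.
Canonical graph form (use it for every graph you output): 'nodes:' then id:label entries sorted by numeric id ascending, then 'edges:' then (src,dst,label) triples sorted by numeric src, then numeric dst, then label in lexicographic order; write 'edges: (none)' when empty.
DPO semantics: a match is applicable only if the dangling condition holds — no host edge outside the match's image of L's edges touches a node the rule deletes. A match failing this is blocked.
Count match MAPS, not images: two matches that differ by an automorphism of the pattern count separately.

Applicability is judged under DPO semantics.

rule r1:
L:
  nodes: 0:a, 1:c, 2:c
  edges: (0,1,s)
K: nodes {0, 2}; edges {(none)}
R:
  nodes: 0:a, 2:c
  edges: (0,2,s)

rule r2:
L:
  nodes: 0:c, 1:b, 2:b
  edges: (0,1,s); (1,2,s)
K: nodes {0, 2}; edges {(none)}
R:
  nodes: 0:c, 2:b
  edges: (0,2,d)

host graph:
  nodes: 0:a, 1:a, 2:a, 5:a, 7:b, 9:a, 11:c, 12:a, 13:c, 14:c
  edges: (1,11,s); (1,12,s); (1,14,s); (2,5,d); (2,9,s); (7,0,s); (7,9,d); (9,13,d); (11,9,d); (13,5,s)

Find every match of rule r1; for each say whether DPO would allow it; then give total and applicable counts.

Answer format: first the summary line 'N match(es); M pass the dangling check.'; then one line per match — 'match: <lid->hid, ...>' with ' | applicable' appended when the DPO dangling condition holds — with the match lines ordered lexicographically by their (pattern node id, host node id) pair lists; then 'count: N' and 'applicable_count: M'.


4 match(es); 2 pass the dangling check.
match: 0->1, 1->11, 2->13
match: 0->1, 1->11, 2->14
match: 0->1, 1->14, 2->11 | applicable
match: 0->1, 1->14, 2->13 | applicable
count: 4
applicable_count: 2


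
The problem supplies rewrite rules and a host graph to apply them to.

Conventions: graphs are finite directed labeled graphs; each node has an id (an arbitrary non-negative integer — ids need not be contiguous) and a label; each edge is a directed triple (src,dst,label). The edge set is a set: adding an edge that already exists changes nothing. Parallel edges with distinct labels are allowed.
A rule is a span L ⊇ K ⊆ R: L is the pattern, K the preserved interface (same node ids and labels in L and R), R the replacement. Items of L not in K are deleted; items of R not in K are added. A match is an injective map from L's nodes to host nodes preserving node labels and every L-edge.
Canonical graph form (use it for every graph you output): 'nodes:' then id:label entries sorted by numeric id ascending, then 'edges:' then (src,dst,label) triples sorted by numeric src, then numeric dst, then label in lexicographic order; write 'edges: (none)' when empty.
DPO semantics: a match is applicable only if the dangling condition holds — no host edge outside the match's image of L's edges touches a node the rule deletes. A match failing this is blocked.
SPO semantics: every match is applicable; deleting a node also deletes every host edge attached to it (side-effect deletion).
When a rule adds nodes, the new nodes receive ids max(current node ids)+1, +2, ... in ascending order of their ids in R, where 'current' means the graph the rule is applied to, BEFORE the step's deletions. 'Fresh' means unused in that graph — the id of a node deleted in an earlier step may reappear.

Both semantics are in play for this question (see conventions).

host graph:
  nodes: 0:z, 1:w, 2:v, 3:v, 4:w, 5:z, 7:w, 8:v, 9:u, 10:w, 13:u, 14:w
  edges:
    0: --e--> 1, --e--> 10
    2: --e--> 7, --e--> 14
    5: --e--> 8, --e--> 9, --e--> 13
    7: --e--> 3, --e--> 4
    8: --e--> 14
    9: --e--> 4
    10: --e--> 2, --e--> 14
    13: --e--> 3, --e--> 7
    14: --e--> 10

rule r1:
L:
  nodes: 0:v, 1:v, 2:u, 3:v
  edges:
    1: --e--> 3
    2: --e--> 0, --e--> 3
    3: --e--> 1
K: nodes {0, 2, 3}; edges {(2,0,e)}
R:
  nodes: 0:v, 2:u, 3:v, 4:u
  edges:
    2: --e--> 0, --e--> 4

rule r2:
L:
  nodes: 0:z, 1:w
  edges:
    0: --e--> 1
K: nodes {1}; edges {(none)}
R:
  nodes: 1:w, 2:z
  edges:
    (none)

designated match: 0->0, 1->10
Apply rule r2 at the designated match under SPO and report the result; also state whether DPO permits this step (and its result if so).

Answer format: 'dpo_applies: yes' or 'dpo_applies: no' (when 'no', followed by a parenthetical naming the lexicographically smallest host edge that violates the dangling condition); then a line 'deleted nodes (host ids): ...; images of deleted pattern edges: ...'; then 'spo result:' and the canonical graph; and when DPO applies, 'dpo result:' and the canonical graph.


dpo_applies: no
(the rule deletes node 0, which keeps host edge (0,1,e) outside the match image — the dangling condition fails, DPO blocks; SPO proceeds and side-deletes such edges)
deleted nodes (host ids): 0; images of deleted pattern edges: (0,10,e)
spo result:
nodes: 1:w, 2:v, 3:v, 4:w, 5:z, 7:w, 8:v, 9:u, 10:w, 13:u, 14:w, 15:z
edges: (2,7,e); (2,14,e); (5,8,e); (5,9,e); (5,13,e); (7,3,e); (7,4,e); (8,14,e); (9,4,e); (10,2,e); (10,14,e); (13,3,e); (13,7,e); (14,10,e)


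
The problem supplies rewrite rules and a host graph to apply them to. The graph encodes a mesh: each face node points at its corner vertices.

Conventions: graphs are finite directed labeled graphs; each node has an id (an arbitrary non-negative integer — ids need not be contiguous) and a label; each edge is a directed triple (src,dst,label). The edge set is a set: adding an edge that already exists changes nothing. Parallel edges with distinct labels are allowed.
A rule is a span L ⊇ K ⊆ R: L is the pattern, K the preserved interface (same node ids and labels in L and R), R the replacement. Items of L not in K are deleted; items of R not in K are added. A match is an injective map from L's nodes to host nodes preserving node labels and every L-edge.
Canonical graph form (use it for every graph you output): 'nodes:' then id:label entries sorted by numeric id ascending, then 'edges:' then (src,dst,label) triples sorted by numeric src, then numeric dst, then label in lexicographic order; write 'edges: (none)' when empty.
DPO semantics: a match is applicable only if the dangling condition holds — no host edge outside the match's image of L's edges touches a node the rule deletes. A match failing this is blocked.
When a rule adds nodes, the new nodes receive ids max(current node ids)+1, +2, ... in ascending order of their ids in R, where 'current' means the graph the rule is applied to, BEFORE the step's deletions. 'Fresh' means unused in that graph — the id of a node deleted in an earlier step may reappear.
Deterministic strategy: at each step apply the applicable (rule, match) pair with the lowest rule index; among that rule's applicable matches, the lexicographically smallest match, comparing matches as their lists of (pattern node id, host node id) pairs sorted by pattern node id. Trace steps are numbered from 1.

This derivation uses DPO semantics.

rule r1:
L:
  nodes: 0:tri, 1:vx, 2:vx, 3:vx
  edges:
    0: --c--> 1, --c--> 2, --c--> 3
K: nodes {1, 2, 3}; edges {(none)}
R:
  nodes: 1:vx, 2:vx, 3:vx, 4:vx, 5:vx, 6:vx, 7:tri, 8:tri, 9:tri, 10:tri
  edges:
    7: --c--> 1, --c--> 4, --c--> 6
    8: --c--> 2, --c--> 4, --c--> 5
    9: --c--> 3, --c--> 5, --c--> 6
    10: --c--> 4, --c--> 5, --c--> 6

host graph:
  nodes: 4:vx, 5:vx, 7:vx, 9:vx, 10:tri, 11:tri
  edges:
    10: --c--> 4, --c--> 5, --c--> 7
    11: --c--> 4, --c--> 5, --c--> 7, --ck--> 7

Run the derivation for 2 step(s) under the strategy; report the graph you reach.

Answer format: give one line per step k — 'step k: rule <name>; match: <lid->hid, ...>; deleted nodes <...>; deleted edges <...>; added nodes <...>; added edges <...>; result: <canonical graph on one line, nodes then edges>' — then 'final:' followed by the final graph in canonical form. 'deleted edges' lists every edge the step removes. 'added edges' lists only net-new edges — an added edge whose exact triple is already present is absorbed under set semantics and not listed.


step 1: rule r1; match: 0->10, 1->4, 2->5, 3->7; deleted nodes 10; deleted edges (10,4,c); (10,5,c); (10,7,c); added nodes 12, 13, 14, 15, 16, 17, 18; added edges (15,4,c); (15,12,c); (15,14,c); (16,5,c); (16,12,c); (16,13,c); (17,7,c); (17,13,c); (17,14,c); (18,12,c); (18,13,c); (18,14,c); result: nodes: 4:vx, 5:vx, 7:vx, 9:vx, 11:tri, 12:vx, 13:vx, 14:vx, 15:tri, 16:tri, 17:tri, 18:tri edges: (11,4,c); (11,5,c); (11,7,c); (11,7,ck); (15,4,c); (15,12,c); (15,14,c); (16,5,c); (16,12,c); (16,13,c); (17,7,c); (17,13,c); (17,14,c); (18,12,c); (18,13,c); (18,14,c)
step 2: rule r1; match: 0->15, 1->4, 2->12, 3->14; deleted nodes 15; deleted edges (15,4,c); (15,12,c); (15,14,c); added nodes 19, 20, 21, 22, 23, 24, 25; added edges (22,4,c); (22,19,c); (22,21,c); (23,12,c); (23,19,c); (23,20,c); (24,14,c); (24,20,c); (24,21,c); (25,19,c); (25,20,c); (25,21,c); result: nodes: 4:vx, 5:vx, 7:vx, 9:vx, 11:tri, 12:vx, 13:vx, 14:vx, 16:tri, 17:tri, 18:tri, 19:vx, 20:vx, 21:vx, 22:tri, 23:tri, 24:tri, 25:tri edges: (11,4,c); (11,5,c); (11,7,c); (11,7,ck); (16,5,c); (16,12,c); (16,13,c); (17,7,c); (17,13,c); (17,14,c); (18,12,c); (18,13,c); (18,14,c); (22,4,c); (22,19,c); (22,21,c); (23,12,c); (23,19,c); (23,20,c); (24,14,c); (24,20,c); (24,21,c); (25,19,c); (25,20,c); (25,21,c)
final:
nodes: 4:vx, 5:vx, 7:vx, 9:vx, 11:tri, 12:vx, 13:vx, 14:vx, 16:tri, 17:tri, 18:tri, 19:vx, 20:vx, 21:vx, 22:tri, 23:tri, 24:tri, 25:tri
edges: (11,4,c); (11,5,c); (11,7,c); (11,7,ck); (16,5,c); (16,12,c); (16,13,c); (17,7,c); (17,13,c); (17,14,c); (18,12,c); (18,13,c); (18,14,c); (22,4,c); (22,19,c); (22,21,c); (23,12,c); (23,19,c); (23,20,c); (24,14,c); (24,20,c); (24,21,c); (25,19,c); (25,20,c); (25,21,c)


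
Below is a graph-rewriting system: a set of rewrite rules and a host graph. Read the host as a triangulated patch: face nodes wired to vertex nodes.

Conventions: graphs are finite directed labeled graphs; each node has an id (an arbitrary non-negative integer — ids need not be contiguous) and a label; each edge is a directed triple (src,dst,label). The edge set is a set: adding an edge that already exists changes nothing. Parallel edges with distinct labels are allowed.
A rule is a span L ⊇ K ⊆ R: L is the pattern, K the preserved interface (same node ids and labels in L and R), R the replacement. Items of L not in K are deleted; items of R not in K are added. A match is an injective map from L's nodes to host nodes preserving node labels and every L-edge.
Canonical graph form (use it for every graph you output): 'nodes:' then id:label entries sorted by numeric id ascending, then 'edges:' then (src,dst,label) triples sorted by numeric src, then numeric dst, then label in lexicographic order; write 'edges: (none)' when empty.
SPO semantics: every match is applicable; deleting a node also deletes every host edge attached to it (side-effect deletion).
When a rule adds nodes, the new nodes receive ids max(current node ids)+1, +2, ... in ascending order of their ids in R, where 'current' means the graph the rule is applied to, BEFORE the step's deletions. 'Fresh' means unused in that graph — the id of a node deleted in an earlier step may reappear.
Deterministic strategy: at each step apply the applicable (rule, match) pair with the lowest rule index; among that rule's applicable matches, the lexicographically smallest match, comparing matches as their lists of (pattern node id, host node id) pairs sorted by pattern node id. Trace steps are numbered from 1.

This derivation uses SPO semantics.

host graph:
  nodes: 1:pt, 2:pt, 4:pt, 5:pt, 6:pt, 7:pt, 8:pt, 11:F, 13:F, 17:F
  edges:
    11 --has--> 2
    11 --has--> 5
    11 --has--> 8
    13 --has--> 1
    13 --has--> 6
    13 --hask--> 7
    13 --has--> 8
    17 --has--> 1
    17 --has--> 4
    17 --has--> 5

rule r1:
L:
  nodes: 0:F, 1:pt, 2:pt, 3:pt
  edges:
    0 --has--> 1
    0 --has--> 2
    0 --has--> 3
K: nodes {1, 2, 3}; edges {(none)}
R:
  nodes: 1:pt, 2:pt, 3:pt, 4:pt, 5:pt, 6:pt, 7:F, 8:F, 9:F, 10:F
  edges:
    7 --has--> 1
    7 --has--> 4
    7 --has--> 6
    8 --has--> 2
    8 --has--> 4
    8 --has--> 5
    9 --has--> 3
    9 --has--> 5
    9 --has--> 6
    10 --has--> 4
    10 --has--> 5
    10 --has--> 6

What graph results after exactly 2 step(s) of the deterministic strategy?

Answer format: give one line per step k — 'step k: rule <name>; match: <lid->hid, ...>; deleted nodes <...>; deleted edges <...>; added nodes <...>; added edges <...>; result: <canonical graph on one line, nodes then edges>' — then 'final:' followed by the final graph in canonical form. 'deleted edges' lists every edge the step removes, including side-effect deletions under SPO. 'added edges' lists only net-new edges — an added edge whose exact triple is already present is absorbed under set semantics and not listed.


step 1: rule r1; match: 0->11, 1->2, 2->5, 3->8; deleted nodes 11; deleted edges (11,2,has); (11,5,has); (11,8,has); added nodes 18, 19, 20, 21, 22, 23, 24; added edges (21,2,has); (21,18,has); (21,20,has); (22,5,has); (22,18,has); (22,19,has); (23,8,has); (23,19,has); (23,20,has); (24,18,has); (24,19,has); (24,20,has); result: nodes: 1:pt, 2:pt, 4:pt, 5:pt, 6:pt, 7:pt, 8:pt, 13:F, 17:F, 18:pt, 19:pt, 20:pt, 21:F, 22:F, 23:F, 24:F edges: (13,1,has); (13,6,has); (13,7,hask); (13,8,has); (17,1,has); (17,4,has); (17,5,has); (21,2,has); (21,18,has); (21,20,has); (22,5,has); (22,18,has); (22,19,has); (23,8,has); (23,19,has); (23,20,has); (24,18,has); (24,19,has); (24,20,has)
step 2: rule r1; match: 0->13, 1->1, 2->6, 3->8; deleted nodes 13; deleted edges (13,1,has); (13,6,has); (13,7,hask); (13,8,has); added nodes 25, 26, 27, 28, 29, 30, 31; added edges (28,1,has); (28,25,has); (28,27,has); (29,6,has); (29,25,has); (29,26,has); (30,8,has); (30,26,has); (30,27,has); (31,25,has); (31,26,has); (31,27,has); result: nodes: 1:pt, 2:pt, 4:pt, 5:pt, 6:pt, 7:pt, 8:pt, 17:F, 18:pt, 19:pt, 20:pt, 21:F, 22:F, 23:F, 24:F, 25:pt, 26:pt, 27:pt, 28:F, 29:F, 30:F, 31:F edges: (17,1,has); (17,4,has); (17,5,has); (21,2,has); (21,18,has); (21,20,has); (22,5,has); (22,18,has); (22,19,has); (23,8,has); (23,19,has); (23,20,has); (24,18,has); (24,19,has); (24,20,has); (28,1,has); (28,25,has); (28,27,has); (29,6,has); (29,25,has); (29,26,has); (30,8,has); (30,26,has); (30,27,has); (31,25,has); (31,26,has); (31,27,has)
final:
nodes: 1:pt, 2:pt, 4:pt, 5:pt, 6:pt, 7:pt, 8:pt, 17:F, 18:pt, 19:pt, 20:pt, 21:F, 22:F, 23:F, 24:F, 25:pt, 26:pt, 27:pt, 28:F, 29:F, 30:F, 31:F
edges: (17,1,has); (17,4,has); (17,5,has); (21,2,has); (21,18,has); (21,20,has); (22,5,has); (22,18,has); (22,19,has); (23,8,has); (23,19,has); (23,20,has); (24,18,has); (24,19,has); (24,20,has); (28,1,has); (28,25,has); (28,27,has); (29,6,has); (29,25,has); (29,26,has); (30,8,has); (30,26,has); (30,27,has); (31,25,has); (31,26,has); (31,27,has)


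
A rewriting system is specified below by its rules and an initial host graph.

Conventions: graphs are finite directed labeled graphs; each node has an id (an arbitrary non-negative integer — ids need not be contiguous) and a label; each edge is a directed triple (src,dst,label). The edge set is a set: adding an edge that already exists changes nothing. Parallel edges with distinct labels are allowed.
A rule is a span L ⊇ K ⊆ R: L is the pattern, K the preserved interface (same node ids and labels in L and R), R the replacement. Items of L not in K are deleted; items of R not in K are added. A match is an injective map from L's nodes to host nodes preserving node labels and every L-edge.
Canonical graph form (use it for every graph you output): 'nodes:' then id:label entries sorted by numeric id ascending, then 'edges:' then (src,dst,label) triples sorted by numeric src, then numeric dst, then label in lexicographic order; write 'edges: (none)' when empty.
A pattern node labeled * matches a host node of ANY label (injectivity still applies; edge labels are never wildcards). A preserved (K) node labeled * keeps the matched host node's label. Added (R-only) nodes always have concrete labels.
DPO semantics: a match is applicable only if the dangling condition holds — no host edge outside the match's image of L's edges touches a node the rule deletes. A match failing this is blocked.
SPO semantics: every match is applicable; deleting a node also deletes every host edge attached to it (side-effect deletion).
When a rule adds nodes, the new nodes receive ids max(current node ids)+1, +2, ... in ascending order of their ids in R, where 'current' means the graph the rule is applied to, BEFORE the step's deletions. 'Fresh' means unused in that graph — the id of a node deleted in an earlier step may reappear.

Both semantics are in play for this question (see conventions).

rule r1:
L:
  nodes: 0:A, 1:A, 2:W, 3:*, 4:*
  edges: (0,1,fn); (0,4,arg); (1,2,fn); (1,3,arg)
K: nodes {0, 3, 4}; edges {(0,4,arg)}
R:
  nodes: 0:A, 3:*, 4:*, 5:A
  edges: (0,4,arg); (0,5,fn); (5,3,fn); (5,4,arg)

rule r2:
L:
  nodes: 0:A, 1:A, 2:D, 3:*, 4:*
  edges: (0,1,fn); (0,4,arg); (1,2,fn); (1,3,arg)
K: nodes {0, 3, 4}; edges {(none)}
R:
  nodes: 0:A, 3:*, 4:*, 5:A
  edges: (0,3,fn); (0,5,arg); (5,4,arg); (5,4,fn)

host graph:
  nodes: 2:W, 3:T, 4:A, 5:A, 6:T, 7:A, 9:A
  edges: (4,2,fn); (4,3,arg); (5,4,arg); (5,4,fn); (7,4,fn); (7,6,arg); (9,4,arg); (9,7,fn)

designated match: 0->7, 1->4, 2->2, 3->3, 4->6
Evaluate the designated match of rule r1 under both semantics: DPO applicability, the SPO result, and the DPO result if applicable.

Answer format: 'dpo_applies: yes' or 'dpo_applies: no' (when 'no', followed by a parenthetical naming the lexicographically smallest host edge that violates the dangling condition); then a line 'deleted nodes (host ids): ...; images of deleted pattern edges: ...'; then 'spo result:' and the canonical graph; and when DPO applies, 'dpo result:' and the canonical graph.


dpo_applies: no
(the rule deletes node 4, which keeps host edge (5,4,arg) outside the match image — the dangling condition fails, DPO blocks; SPO proceeds and side-deletes such edges)
deleted nodes (host ids): 2, 4; images of deleted pattern edges: (4,2,fn); (4,3,arg); (7,4,fn)
spo result:
nodes: 3:T, 5:A, 6:T, 7:A, 9:A, 10:A
edges: (7,6,arg); (7,10,fn); (9,7,fn); (10,3,fn); (10,6,arg)


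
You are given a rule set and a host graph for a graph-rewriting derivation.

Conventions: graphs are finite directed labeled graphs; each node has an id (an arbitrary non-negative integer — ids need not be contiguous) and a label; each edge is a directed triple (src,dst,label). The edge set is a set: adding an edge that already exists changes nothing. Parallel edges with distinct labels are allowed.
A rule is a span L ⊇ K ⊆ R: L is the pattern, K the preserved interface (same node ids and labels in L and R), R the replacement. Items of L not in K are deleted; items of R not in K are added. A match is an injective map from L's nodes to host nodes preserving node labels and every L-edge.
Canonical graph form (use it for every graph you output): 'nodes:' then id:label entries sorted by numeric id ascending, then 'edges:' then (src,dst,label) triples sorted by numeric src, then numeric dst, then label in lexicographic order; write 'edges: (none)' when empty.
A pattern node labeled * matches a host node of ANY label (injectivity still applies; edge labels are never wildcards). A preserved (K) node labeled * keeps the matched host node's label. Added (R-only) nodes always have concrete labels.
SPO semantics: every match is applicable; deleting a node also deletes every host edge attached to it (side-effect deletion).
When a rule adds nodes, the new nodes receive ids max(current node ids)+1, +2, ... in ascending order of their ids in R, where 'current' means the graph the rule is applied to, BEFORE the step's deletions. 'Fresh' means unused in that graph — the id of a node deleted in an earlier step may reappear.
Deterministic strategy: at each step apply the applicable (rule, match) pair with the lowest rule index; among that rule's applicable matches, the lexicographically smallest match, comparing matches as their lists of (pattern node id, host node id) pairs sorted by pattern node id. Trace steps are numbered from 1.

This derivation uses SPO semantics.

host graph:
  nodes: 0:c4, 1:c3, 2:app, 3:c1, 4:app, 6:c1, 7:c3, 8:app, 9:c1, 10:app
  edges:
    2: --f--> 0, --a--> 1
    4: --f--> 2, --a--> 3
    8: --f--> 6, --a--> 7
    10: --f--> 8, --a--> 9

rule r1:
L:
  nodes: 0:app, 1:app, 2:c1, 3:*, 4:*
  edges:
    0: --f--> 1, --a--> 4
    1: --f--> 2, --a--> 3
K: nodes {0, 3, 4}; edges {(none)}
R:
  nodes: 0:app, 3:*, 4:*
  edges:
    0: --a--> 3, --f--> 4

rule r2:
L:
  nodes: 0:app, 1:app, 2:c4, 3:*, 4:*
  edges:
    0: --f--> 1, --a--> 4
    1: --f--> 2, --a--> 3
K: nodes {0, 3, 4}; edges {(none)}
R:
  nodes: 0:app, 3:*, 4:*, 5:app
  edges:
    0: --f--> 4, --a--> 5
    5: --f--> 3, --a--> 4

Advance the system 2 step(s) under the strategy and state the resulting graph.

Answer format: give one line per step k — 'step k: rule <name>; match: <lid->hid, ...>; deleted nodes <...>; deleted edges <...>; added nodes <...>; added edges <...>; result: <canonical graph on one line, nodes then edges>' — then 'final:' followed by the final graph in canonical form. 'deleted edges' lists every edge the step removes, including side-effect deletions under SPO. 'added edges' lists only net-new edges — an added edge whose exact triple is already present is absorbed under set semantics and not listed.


step 1: rule r1; match: 0->10, 1->8, 2->6, 3->7, 4->9; deleted nodes 6, 8; deleted edges (8,6,f); (8,7,a); (10,8,f); (10,9,a); added nodes (none); added edges (10,7,a); (10,9,f); result: nodes: 0:c4, 1:c3, 2:app, 3:c1, 4:app, 7:c3, 9:c1, 10:app edges: (2,0,f); (2,1,a); (4,2,f); (4,3,a); (10,7,a); (10,9,f)
step 2: rule r2; match: 0->4, 1->2, 2->0, 3->1, 4->3; deleted nodes 0, 2; deleted edges (2,0,f); (2,1,a); (4,2,f); (4,3,a); added nodes 11; added edges (4,3,f); (4,11,a); (11,1,f); (11,3,a); result: nodes: 1:c3, 3:c1, 4:app, 7:c3, 9:c1, 10:app, 11:app edges: (4,3,f); (4,11,a); (10,7,a); (10,9,f); (11,1,f); (11,3,a)
final:
nodes: 1:c3, 3:c1, 4:app, 7:c3, 9:c1, 10:app, 11:app
edges: (4,3,f); (4,11,a); (10,7,a); (10,9,f); (11,1,f); (11,3,a)


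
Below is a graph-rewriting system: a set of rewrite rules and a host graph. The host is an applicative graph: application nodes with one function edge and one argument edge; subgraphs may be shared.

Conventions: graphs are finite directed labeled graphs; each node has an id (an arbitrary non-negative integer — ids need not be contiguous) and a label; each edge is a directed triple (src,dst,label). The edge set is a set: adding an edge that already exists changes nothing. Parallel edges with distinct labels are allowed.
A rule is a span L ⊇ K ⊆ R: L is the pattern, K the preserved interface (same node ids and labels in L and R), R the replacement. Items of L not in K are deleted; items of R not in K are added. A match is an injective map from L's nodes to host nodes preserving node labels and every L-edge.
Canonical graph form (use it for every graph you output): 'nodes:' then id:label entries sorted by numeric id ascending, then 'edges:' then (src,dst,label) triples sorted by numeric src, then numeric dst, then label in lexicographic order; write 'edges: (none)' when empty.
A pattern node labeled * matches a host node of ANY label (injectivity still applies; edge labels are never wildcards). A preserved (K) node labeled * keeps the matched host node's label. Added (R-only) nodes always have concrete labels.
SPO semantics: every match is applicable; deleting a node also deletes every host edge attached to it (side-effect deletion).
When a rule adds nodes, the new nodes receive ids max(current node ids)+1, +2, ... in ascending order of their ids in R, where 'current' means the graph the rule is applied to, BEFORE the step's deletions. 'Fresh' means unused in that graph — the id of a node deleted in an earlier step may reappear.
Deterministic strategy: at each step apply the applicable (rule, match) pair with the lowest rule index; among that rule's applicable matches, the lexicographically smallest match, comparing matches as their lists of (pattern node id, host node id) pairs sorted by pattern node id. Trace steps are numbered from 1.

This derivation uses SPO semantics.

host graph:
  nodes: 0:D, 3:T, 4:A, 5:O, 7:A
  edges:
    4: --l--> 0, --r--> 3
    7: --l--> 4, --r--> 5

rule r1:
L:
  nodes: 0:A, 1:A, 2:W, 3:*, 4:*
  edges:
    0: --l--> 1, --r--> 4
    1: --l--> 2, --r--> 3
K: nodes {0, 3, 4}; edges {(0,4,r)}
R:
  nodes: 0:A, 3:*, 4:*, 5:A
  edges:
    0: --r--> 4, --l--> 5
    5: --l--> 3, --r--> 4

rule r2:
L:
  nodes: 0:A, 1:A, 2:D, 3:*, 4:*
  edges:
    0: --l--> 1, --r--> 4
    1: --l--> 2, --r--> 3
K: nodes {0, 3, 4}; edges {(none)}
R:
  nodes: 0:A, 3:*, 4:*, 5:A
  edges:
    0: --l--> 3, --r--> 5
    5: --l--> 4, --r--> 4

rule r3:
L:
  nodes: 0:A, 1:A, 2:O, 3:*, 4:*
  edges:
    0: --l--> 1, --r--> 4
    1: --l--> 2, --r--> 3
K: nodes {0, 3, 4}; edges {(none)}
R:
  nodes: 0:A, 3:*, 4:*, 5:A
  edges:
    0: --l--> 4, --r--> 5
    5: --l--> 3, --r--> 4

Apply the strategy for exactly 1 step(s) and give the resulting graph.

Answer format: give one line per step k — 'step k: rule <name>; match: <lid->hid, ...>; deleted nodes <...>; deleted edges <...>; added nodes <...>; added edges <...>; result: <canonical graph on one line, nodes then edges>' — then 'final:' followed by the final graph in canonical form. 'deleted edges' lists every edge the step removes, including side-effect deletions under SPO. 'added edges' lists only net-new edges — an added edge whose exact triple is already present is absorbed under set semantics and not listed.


step 1: rule r2; match: 0->7, 1->4, 2->0, 3->3, 4->5; deleted nodes 0, 4; deleted edges (4,0,l); (4,3,r); (7,4,l); (7,5,r); added nodes 8; added edges (7,3,l); (7,8,r); (8,5,l); (8,5,r); result: nodes: 3:T, 5:O, 7:A, 8:A edges: (7,3,l); (7,8,r); (8,5,l); (8,5,r)
final:
nodes: 3:T, 5:O, 7:A, 8:A
edges: (7,3,l); (7,8,r); (8,5,l); (8,5,r)
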